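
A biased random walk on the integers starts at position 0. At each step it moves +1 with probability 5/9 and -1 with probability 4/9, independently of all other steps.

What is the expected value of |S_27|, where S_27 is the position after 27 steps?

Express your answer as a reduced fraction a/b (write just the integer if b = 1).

Answer: 1158192041529643993261001/239299329230617529590083

Derivation:
S_27 takes values m ≡ 1 (mod 2) with |m| ≤ 27; P(S_27=m) = C(27,(27+m)/2) · (5/9)^((27+m)/2) · (4/9)^((27-m)/2).
Distribution: P(S=-27)=18014398509481984/58149737003040059690390169, P(S=-25)=22517998136852480/2153693963075557766310747, P(S=-23)=365917469723852800/2153693963075557766310747, P(S=-21)=11434920928870400000/6461081889226673298932241, P(S=-19)=28587302322176000000/2153693963075557766310747, P(S=-17)=164376988352512000000/2153693963075557766310747, P(S=-15)=2260183589847040000000/6461081889226673298932241, P(S=-13)=2825229487308800000000/2153693963075557766310747, P(S=-11)=8828842147840000000000/2153693963075557766310747, P(S=-9)=209685001011200000000000/19383245667680019896796723, P(S=-7)=52421250252800000000000/2153693963075557766310747, P(S=-5)=101268324352000000000000/2153693963075557766310747, P(S=-3)=506341621760000000000000/6461081889226673298932241, P(S=-1)=243433472000000000000000/2153693963075557766310747, P(S=1)=304291840000000000000000/2153693963075557766310747, P(S=3)=988948480000000000000000/6461081889226673298932241, P(S=5)=309046400000000000000000/2153693963075557766310747, P(S=7)=249964000000000000000000/2153693963075557766310747, P(S=9)=1562275000000000000000000/19383245667680019896796723, P(S=11)=102781250000000000000000/2153693963075557766310747, P(S=13)=51390625000000000000000/2153693963075557766310747, P(S=15)=64238281250000000000000/6461081889226673298932241, P(S=17)=7299804687500000000000/2153693963075557766310747, P(S=19)=1983642578125000000000/2153693963075557766310747, P(S=21)=1239776611328125000000/6461081889226673298932241, P(S=23)=61988830566406250000/2153693963075557766310747, P(S=25)=5960464477539062500/2153693963075557766310747, P(S=27)=7450580596923828125/58149737003040059690390169
E[|S_27|] = Σ_m |m|·P(S_27=m) = 1158192041529643993261001/239299329230617529590083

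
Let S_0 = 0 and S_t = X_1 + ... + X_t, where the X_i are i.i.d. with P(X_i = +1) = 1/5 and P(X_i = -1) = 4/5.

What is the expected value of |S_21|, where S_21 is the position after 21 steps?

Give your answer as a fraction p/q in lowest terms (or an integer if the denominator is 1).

S_21 takes values m ≡ 1 (mod 2) with |m| ≤ 21; P(S_21=m) = C(21,(21+m)/2) · (1/5)^((21+m)/2) · (4/5)^((21-m)/2).
Distribution: P(S=-21)=4398046511104/476837158203125, P(S=-19)=23089744183296/476837158203125, P(S=-17)=11544872091648/95367431640625, P(S=-15)=18279380811776/95367431640625, P(S=-13)=20564303413248/95367431640625, P(S=-11)=87398289506304/476837158203125, P(S=-9)=58265526337536/476837158203125, P(S=-7)=6242734964736/95367431640625, P(S=-5)=2731196547072/95367431640625, P(S=-3)=986265419776/95367431640625, P(S=-1)=1479398129664/476837158203125, P(S=1)=369849532416/476837158203125, P(S=3)=15410397184/95367431640625, P(S=5)=2667184128/95367431640625, P(S=7)=381026304/95367431640625, P(S=9)=222265344/476837158203125, P(S=11)=20837376/476837158203125, P(S=13)=306432/95367431640625, P(S=15)=17024/95367431640625, P(S=17)=672/95367431640625, P(S=19)=84/476837158203125, P(S=21)=1/476837158203125
E[|S_21|] = Σ_m |m|·P(S_21=m) = 1201902947418621/95367431640625

Answer: 1201902947418621/95367431640625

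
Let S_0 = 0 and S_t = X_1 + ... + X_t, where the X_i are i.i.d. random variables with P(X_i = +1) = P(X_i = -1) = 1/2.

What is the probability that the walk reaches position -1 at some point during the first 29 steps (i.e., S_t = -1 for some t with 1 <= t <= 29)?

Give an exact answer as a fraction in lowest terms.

Count via complement. Let g(t,s) = #length-t paths at position s with S_1..S_t all ≠ -1.
g(t,s) = g(t-1,s-1) + g(t-1,s+1) for s ≠ -1; g(t,-1) = 0.
t=0: g(0,0)=1
t=1: g(1,1)=1
t=2: g(2,0)=1 g(2,2)=1
t=3: g(3,1)=2 g(3,3)=1
t=4: g(4,0)=2 g(4,2)=3 g(4,4)=1
t=5: g(5,1)=5 g(5,3)=4 g(5,5)=1
t=6: g(6,0)=5 g(6,2)=9 g(6,4)=5 g(6,6)=1
t=7: g(7,1)=14 g(7,3)=14 g(7,5)=6 g(7,7)=1
t=8: g(8,0)=14 g(8,2)=28 g(8,4)=20 g(8,6)=7 g(8,8)=1
t=9: g(9,1)=42 g(9,3)=48 g(9,5)=27 g(9,7)=8 g(9,9)=1
t=10: g(10,0)=42 g(10,2)=90 g(10,4)=75 g(10,6)=35 g(10,8)=9 g(10,10)=1
t=11: g(11,1)=132 g(11,3)=165 g(11,5)=110 g(11,7)=44 g(11,9)=10 g(11,11)=1
t=12: g(12,0)=132 g(12,2)=297 g(12,4)=275 g(12,6)=154 g(12,8)=54 g(12,10)=11 g(12,12)=1
t=13: g(13,1)=429 g(13,3)=572 g(13,5)=429 g(13,7)=208 g(13,9)=65 g(13,11)=12 g(13,13)=1
t=14: g(14,0)=429 g(14,2)=1001 g(14,4)=1001 g(14,6)=637 g(14,8)=273 g(14,10)=77 g(14,12)=13 g(14,14)=1
t=15: g(15,1)=1430 g(15,3)=2002 g(15,5)=1638 g(15,7)=910 g(15,9)=350 g(15,11)=90 g(15,13)=14 g(15,15)=1
t=16: g(16,0)=1430 g(16,2)=3432 g(16,4)=3640 g(16,6)=2548 g(16,8)=1260 g(16,10)=440 g(16,12)=104 g(16,14)=15 g(16,16)=1
t=17: g(17,1)=4862 g(17,3)=7072 g(17,5)=6188 g(17,7)=3808 g(17,9)=1700 g(17,11)=544 g(17,13)=119 g(17,15)=16 g(17,17)=1
t=18: g(18,0)=4862 g(18,2)=11934 g(18,4)=13260 g(18,6)=9996 g(18,8)=5508 g(18,10)=2244 g(18,12)=663 g(18,14)=135 g(18,16)=17 g(18,18)=1
t=19: g(19,1)=16796 g(19,3)=25194 g(19,5)=23256 g(19,7)=15504 g(19,9)=7752 g(19,11)=2907 g(19,13)=798 g(19,15)=152 g(19,17)=18 g(19,19)=1
t=20: g(20,0)=16796 g(20,2)=41990 g(20,4)=48450 g(20,6)=38760 g(20,8)=23256 g(20,10)=10659 g(20,12)=3705 g(20,14)=950 g(20,16)=170 g(20,18)=19 g(20,20)=1
t=21: g(21,1)=58786 g(21,3)=90440 g(21,5)=87210 g(21,7)=62016 g(21,9)=33915 g(21,11)=14364 g(21,13)=4655 g(21,15)=1120 g(21,17)=189 g(21,19)=20 g(21,21)=1
t=22: g(22,0)=58786 g(22,2)=149226 g(22,4)=177650 g(22,6)=149226 g(22,8)=95931 g(22,10)=48279 g(22,12)=19019 g(22,14)=5775 g(22,16)=1309 g(22,18)=209 g(22,20)=21 g(22,22)=1
t=23: g(23,1)=208012 g(23,3)=326876 g(23,5)=326876 g(23,7)=245157 g(23,9)=144210 g(23,11)=67298 g(23,13)=24794 g(23,15)=7084 g(23,17)=1518 g(23,19)=230 g(23,21)=22 g(23,23)=1
t=24: g(24,0)=208012 g(24,2)=534888 g(24,4)=653752 g(24,6)=572033 g(24,8)=389367 g(24,10)=211508 g(24,12)=92092 g(24,14)=31878 g(24,16)=8602 g(24,18)=1748 g(24,20)=252 g(24,22)=23 g(24,24)=1
t=25: g(25,1)=742900 g(25,3)=1188640 g(25,5)=1225785 g(25,7)=961400 g(25,9)=600875 g(25,11)=303600 g(25,13)=123970 g(25,15)=40480 g(25,17)=10350 g(25,19)=2000 g(25,21)=275 g(25,23)=24 g(25,25)=1
t=26: g(26,0)=742900 g(26,2)=1931540 g(26,4)=2414425 g(26,6)=2187185 g(26,8)=1562275 g(26,10)=904475 g(26,12)=427570 g(26,14)=164450 g(26,16)=50830 g(26,18)=12350 g(26,20)=2275 g(26,22)=299 g(26,24)=25 g(26,26)=1
t=27: g(27,1)=2674440 g(27,3)=4345965 g(27,5)=4601610 g(27,7)=3749460 g(27,9)=2466750 g(27,11)=1332045 g(27,13)=592020 g(27,15)=215280 g(27,17)=63180 g(27,19)=14625 g(27,21)=2574 g(27,23)=324 g(27,25)=26 g(27,27)=1
t=28: g(28,0)=2674440 g(28,2)=7020405 g(28,4)=8947575 g(28,6)=8351070 g(28,8)=6216210 g(28,10)=3798795 g(28,12)=1924065 g(28,14)=807300 g(28,16)=278460 g(28,18)=77805 g(28,20)=17199 g(28,22)=2898 g(28,24)=350 g(28,26)=27 g(28,28)=1
t=29: g(29,1)=9694845 g(29,3)=15967980 g(29,5)=17298645 g(29,7)=14567280 g(29,9)=10015005 g(29,11)=5722860 g(29,13)=2731365 g(29,15)=1085760 g(29,17)=356265 g(29,19)=95004 g(29,21)=20097 g(29,23)=3248 g(29,25)=377 g(29,27)=28 g(29,29)=1
Paths never hitting -1: Σ_s g(29,s) = 77558760
Paths hitting -1: 2^29 - 77558760 = 459312152
P = 459312152/536870912 = 57414019/67108864

Answer: 57414019/67108864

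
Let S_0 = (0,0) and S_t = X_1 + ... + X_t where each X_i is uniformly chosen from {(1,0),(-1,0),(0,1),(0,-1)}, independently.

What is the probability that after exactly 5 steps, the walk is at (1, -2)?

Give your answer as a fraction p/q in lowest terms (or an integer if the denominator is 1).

Answer: 25/512

Derivation:
Let h be the number of horizontal steps (so 5-h are vertical). To end at (1,-2) need (h+1)/2 right-steps and ((5-h)-2)/2 up-steps.
Sum over h with 1 ≤ h ≤ 3, h ≡ 1 (mod 2), 5-h ≡ 0 (mod 2):
h=1: C(5,1)·C(1,1)·C(4,1) = 5·1·4 = 20
h=3: C(5,3)·C(3,2)·C(2,0) = 10·3·1 = 30
Total favorable: 50
Total paths: 4^5 = 1024
P = 50/1024 = 25/512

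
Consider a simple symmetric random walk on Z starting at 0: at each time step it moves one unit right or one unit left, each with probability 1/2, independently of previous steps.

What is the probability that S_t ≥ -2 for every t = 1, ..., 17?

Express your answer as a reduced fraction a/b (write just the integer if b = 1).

Let f(t,s) = #length-t paths at position s with S_1..S_t all ≥ -2.
f(t,s) = f(t-1,s-1) + f(t-1,s+1) for s ≥ -2; f(t,s) = 0 for s < -2.
t=0: f(0,0)=1
t=1: f(1,-1)=1 f(1,1)=1
t=2: f(2,-2)=1 f(2,0)=2 f(2,2)=1
t=3: f(3,-1)=3 f(3,1)=3 f(3,3)=1
t=4: f(4,-2)=3 f(4,0)=6 f(4,2)=4 f(4,4)=1
t=5: f(5,-1)=9 f(5,1)=10 f(5,3)=5 f(5,5)=1
t=6: f(6,-2)=9 f(6,0)=19 f(6,2)=15 f(6,4)=6 f(6,6)=1
t=7: f(7,-1)=28 f(7,1)=34 f(7,3)=21 f(7,5)=7 f(7,7)=1
t=8: f(8,-2)=28 f(8,0)=62 f(8,2)=55 f(8,4)=28 f(8,6)=8 f(8,8)=1
t=9: f(9,-1)=90 f(9,1)=117 f(9,3)=83 f(9,5)=36 f(9,7)=9 f(9,9)=1
t=10: f(10,-2)=90 f(10,0)=207 f(10,2)=200 f(10,4)=119 f(10,6)=45 f(10,8)=10 f(10,10)=1
t=11: f(11,-1)=297 f(11,1)=407 f(11,3)=319 f(11,5)=164 f(11,7)=55 f(11,9)=11 f(11,11)=1
t=12: f(12,-2)=297 f(12,0)=704 f(12,2)=726 f(12,4)=483 f(12,6)=219 f(12,8)=66 f(12,10)=12 f(12,12)=1
t=13: f(13,-1)=1001 f(13,1)=1430 f(13,3)=1209 f(13,5)=702 f(13,7)=285 f(13,9)=78 f(13,11)=13 f(13,13)=1
t=14: f(14,-2)=1001 f(14,0)=2431 f(14,2)=2639 f(14,4)=1911 f(14,6)=987 f(14,8)=363 f(14,10)=91 f(14,12)=14 f(14,14)=1
t=15: f(15,-1)=3432 f(15,1)=5070 f(15,3)=4550 f(15,5)=2898 f(15,7)=1350 f(15,9)=454 f(15,11)=105 f(15,13)=15 f(15,15)=1
t=16: f(16,-2)=3432 f(16,0)=8502 f(16,2)=9620 f(16,4)=7448 f(16,6)=4248 f(16,8)=1804 f(16,10)=559 f(16,12)=120 f(16,14)=16 f(16,16)=1
t=17: f(17,-1)=11934 f(17,1)=18122 f(17,3)=17068 f(17,5)=11696 f(17,7)=6052 f(17,9)=2363 f(17,11)=679 f(17,13)=136 f(17,15)=17 f(17,17)=1
Σ_s f(17,s) = 68068
P = 68068/131072 = 17017/32768

Answer: 17017/32768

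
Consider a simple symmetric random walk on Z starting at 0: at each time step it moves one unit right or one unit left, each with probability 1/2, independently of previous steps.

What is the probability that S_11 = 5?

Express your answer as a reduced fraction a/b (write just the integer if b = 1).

To reach position 5 after 11 steps: need 8 steps of +1 and 3 of -1.
Favorable paths: C(11,8) = 165
Total paths: 2^11 = 2048
P = 165/2048 = 165/2048

Answer: 165/2048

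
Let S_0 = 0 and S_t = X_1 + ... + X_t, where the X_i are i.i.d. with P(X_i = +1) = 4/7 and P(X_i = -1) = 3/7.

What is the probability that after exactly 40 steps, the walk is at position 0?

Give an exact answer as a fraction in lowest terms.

Answer: 75495786755410551680752429301760/909543680129861140820205019889143

Derivation:
To be at 0 after 40 steps: need exactly 20 steps of +1 and 20 of -1.
Number of such sequences: C(40,20) = 137846528820
Each has probability (4/7)^20 · (3/7)^20 = 3833759992447475122176/6366805760909027985741435139224001
P = 137846528820 · 3833759992447475122176/6366805760909027985741435139224001 = 75495786755410551680752429301760/909543680129861140820205019889143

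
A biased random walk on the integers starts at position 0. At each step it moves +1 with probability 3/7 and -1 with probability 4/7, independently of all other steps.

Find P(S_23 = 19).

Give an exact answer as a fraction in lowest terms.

To reach position 19 after 23 steps: need 21 steps of +1 and 2 steps of -1.
Number of such sequences: C(23,21) = 253
Each has probability (3/7)^21 · (4/7)^2 = 167365651248/27368747340080916343
P = 253 · 167365651248/27368747340080916343 = 42343509765744/27368747340080916343

Answer: 42343509765744/27368747340080916343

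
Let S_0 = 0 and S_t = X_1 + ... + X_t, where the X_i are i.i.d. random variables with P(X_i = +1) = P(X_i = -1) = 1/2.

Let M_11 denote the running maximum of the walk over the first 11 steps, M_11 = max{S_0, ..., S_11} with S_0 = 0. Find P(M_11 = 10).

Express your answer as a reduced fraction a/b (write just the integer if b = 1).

Answer: 1/2048

Derivation:
Let M_11 = max(S_0,...,S_11). Use the reflection principle: for j ≥ 1, #{paths with M_11 ≥ j} = #{S_11 ≥ j} + #{S_11 ≥ j+1}.
By reflection, #{M_11 ≥ 10} = #{S_11 ≥ 10} + #{S_11 ≥ 11} = 1 + 1 = 2.
#{M_11 ≥ 11} = #{S_11 ≥ 11} + #{S_11 ≥ 12} = 1 + 0 = 1.
#{M_11 = 10} = 2 - 1 = 1.
P(M_11 = 10) = 1/2048 = 1/2048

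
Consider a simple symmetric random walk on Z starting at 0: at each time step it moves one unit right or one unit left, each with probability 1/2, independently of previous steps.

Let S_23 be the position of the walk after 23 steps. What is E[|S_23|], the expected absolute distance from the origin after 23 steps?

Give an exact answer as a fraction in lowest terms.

Answer: 2028117/524288

Derivation:
S_23 takes values m ≡ 1 (mod 2) with |m| ≤ 23; P(S_23=m) = C(23,(23+m)/2)/2^23.
Total paths: 2^23 = 8388608
Distribution: P(S=-23)=1/8388608, P(S=-21)=23/8388608, P(S=-19)=253/8388608, P(S=-17)=1771/8388608, P(S=-15)=8855/8388608, P(S=-13)=33649/8388608, P(S=-11)=100947/8388608, P(S=-9)=245157/8388608, P(S=-7)=490314/8388608, P(S=-5)=817190/8388608, P(S=-3)=1144066/8388608, P(S=-1)=1352078/8388608, P(S=1)=1352078/8388608, P(S=3)=1144066/8388608, P(S=5)=817190/8388608, P(S=7)=490314/8388608, P(S=9)=245157/8388608, P(S=11)=100947/8388608, P(S=13)=33649/8388608, P(S=15)=8855/8388608, P(S=17)=1771/8388608, P(S=19)=253/8388608, P(S=21)=23/8388608, P(S=23)=1/8388608
E[|S_23|] = Σ_m |m|·P(S_23=m) = 32449872/8388608 = 2028117/524288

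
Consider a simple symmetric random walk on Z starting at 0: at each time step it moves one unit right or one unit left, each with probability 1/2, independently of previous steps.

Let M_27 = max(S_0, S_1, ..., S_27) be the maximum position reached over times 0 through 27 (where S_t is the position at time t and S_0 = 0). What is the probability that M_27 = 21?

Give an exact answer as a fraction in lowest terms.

Answer: 2925/134217728

Derivation:
Let M_27 = max(S_0,...,S_27). Use the reflection principle: for j ≥ 1, #{paths with M_27 ≥ j} = #{S_27 ≥ j} + #{S_27 ≥ j+1}.
By reflection, #{M_27 ≥ 21} = #{S_27 ≥ 21} + #{S_27 ≥ 22} = 3304 + 379 = 3683.
#{M_27 ≥ 22} = #{S_27 ≥ 22} + #{S_27 ≥ 23} = 379 + 379 = 758.
#{M_27 = 21} = 3683 - 758 = 2925.
P(M_27 = 21) = 2925/134217728 = 2925/134217728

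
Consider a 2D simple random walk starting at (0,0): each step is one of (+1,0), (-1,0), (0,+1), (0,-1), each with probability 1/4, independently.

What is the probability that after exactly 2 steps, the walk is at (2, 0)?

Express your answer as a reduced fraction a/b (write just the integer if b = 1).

Let h be the number of horizontal steps (so 2-h are vertical). To end at (2,0) need (h+2)/2 right-steps and ((2-h)+0)/2 up-steps.
Sum over h with 2 ≤ h ≤ 2, h ≡ 0 (mod 2), 2-h ≡ 0 (mod 2):
h=2: C(2,2)·C(2,2)·C(0,0) = 1·1·1 = 1
Total favorable: 1
Total paths: 4^2 = 16
P = 1/16 = 1/16

Answer: 1/16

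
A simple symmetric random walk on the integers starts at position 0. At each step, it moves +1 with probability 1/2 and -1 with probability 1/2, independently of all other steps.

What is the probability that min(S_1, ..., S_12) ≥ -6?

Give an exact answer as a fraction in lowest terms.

Let f(t,s) = #length-t paths at position s with S_1..S_t all ≥ -6.
f(t,s) = f(t-1,s-1) + f(t-1,s+1) for s ≥ -6; f(t,s) = 0 for s < -6.
t=0: f(0,0)=1
t=1: f(1,-1)=1 f(1,1)=1
t=2: f(2,-2)=1 f(2,0)=2 f(2,2)=1
t=3: f(3,-3)=1 f(3,-1)=3 f(3,1)=3 f(3,3)=1
t=4: f(4,-4)=1 f(4,-2)=4 f(4,0)=6 f(4,2)=4 f(4,4)=1
t=5: f(5,-5)=1 f(5,-3)=5 f(5,-1)=10 f(5,1)=10 f(5,3)=5 f(5,5)=1
t=6: f(6,-6)=1 f(6,-4)=6 f(6,-2)=15 f(6,0)=20 f(6,2)=15 f(6,4)=6 f(6,6)=1
t=7: f(7,-5)=7 f(7,-3)=21 f(7,-1)=35 f(7,1)=35 f(7,3)=21 f(7,5)=7 f(7,7)=1
t=8: f(8,-6)=7 f(8,-4)=28 f(8,-2)=56 f(8,0)=70 f(8,2)=56 f(8,4)=28 f(8,6)=8 f(8,8)=1
t=9: f(9,-5)=35 f(9,-3)=84 f(9,-1)=126 f(9,1)=126 f(9,3)=84 f(9,5)=36 f(9,7)=9 f(9,9)=1
t=10: f(10,-6)=35 f(10,-4)=119 f(10,-2)=210 f(10,0)=252 f(10,2)=210 f(10,4)=120 f(10,6)=45 f(10,8)=10 f(10,10)=1
t=11: f(11,-5)=154 f(11,-3)=329 f(11,-1)=462 f(11,1)=462 f(11,3)=330 f(11,5)=165 f(11,7)=55 f(11,9)=11 f(11,11)=1
t=12: f(12,-6)=154 f(12,-4)=483 f(12,-2)=791 f(12,0)=924 f(12,2)=792 f(12,4)=495 f(12,6)=220 f(12,8)=66 f(12,10)=12 f(12,12)=1
Σ_s f(12,s) = 3938
P = 3938/4096 = 1969/2048

Answer: 1969/2048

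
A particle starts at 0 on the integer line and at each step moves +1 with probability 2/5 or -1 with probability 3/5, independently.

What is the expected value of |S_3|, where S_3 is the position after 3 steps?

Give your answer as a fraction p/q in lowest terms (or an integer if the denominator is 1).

S_3 takes values m ≡ 1 (mod 2) with |m| ≤ 3; P(S_3=m) = C(3,(3+m)/2) · (2/5)^((3+m)/2) · (3/5)^((3-m)/2).
Distribution: P(S=-3)=27/125, P(S=-1)=54/125, P(S=1)=36/125, P(S=3)=8/125
E[|S_3|] = Σ_m |m|·P(S_3=m) = 39/25

Answer: 39/25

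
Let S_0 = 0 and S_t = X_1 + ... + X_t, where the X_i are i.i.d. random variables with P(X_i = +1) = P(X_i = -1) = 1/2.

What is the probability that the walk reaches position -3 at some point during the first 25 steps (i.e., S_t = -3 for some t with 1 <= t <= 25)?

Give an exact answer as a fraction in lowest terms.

Count via complement. Let g(t,s) = #length-t paths at position s with S_1..S_t all ≠ -3.
g(t,s) = g(t-1,s-1) + g(t-1,s+1) for s ≠ -3; g(t,-3) = 0.
t=0: g(0,0)=1
t=1: g(1,-1)=1 g(1,1)=1
t=2: g(2,-2)=1 g(2,0)=2 g(2,2)=1
t=3: g(3,-1)=3 g(3,1)=3 g(3,3)=1
t=4: g(4,-2)=3 g(4,0)=6 g(4,2)=4 g(4,4)=1
t=5: g(5,-1)=9 g(5,1)=10 g(5,3)=5 g(5,5)=1
t=6: g(6,-2)=9 g(6,0)=19 g(6,2)=15 g(6,4)=6 g(6,6)=1
t=7: g(7,-1)=28 g(7,1)=34 g(7,3)=21 g(7,5)=7 g(7,7)=1
t=8: g(8,-2)=28 g(8,0)=62 g(8,2)=55 g(8,4)=28 g(8,6)=8 g(8,8)=1
t=9: g(9,-1)=90 g(9,1)=117 g(9,3)=83 g(9,5)=36 g(9,7)=9 g(9,9)=1
t=10: g(10,-2)=90 g(10,0)=207 g(10,2)=200 g(10,4)=119 g(10,6)=45 g(10,8)=10 g(10,10)=1
t=11: g(11,-1)=297 g(11,1)=407 g(11,3)=319 g(11,5)=164 g(11,7)=55 g(11,9)=11 g(11,11)=1
t=12: g(12,-2)=297 g(12,0)=704 g(12,2)=726 g(12,4)=483 g(12,6)=219 g(12,8)=66 g(12,10)=12 g(12,12)=1
t=13: g(13,-1)=1001 g(13,1)=1430 g(13,3)=1209 g(13,5)=702 g(13,7)=285 g(13,9)=78 g(13,11)=13 g(13,13)=1
t=14: g(14,-2)=1001 g(14,0)=2431 g(14,2)=2639 g(14,4)=1911 g(14,6)=987 g(14,8)=363 g(14,10)=91 g(14,12)=14 g(14,14)=1
t=15: g(15,-1)=3432 g(15,1)=5070 g(15,3)=4550 g(15,5)=2898 g(15,7)=1350 g(15,9)=454 g(15,11)=105 g(15,13)=15 g(15,15)=1
t=16: g(16,-2)=3432 g(16,0)=8502 g(16,2)=9620 g(16,4)=7448 g(16,6)=4248 g(16,8)=1804 g(16,10)=559 g(16,12)=120 g(16,14)=16 g(16,16)=1
t=17: g(17,-1)=11934 g(17,1)=18122 g(17,3)=17068 g(17,5)=11696 g(17,7)=6052 g(17,9)=2363 g(17,11)=679 g(17,13)=136 g(17,15)=17 g(17,17)=1
t=18: g(18,-2)=11934 g(18,0)=30056 g(18,2)=35190 g(18,4)=28764 g(18,6)=17748 g(18,8)=8415 g(18,10)=3042 g(18,12)=815 g(18,14)=153 g(18,16)=18 g(18,18)=1
t=19: g(19,-1)=41990 g(19,1)=65246 g(19,3)=63954 g(19,5)=46512 g(19,7)=26163 g(19,9)=11457 g(19,11)=3857 g(19,13)=968 g(19,15)=171 g(19,17)=19 g(19,19)=1
t=20: g(20,-2)=41990 g(20,0)=107236 g(20,2)=129200 g(20,4)=110466 g(20,6)=72675 g(20,8)=37620 g(20,10)=15314 g(20,12)=4825 g(20,14)=1139 g(20,16)=190 g(20,18)=20 g(20,20)=1
t=21: g(21,-1)=149226 g(21,1)=236436 g(21,3)=239666 g(21,5)=183141 g(21,7)=110295 g(21,9)=52934 g(21,11)=20139 g(21,13)=5964 g(21,15)=1329 g(21,17)=210 g(21,19)=21 g(21,21)=1
t=22: g(22,-2)=149226 g(22,0)=385662 g(22,2)=476102 g(22,4)=422807 g(22,6)=293436 g(22,8)=163229 g(22,10)=73073 g(22,12)=26103 g(22,14)=7293 g(22,16)=1539 g(22,18)=231 g(22,20)=22 g(22,22)=1
t=23: g(23,-1)=534888 g(23,1)=861764 g(23,3)=898909 g(23,5)=716243 g(23,7)=456665 g(23,9)=236302 g(23,11)=99176 g(23,13)=33396 g(23,15)=8832 g(23,17)=1770 g(23,19)=253 g(23,21)=23 g(23,23)=1
t=24: g(24,-2)=534888 g(24,0)=1396652 g(24,2)=1760673 g(24,4)=1615152 g(24,6)=1172908 g(24,8)=692967 g(24,10)=335478 g(24,12)=132572 g(24,14)=42228 g(24,16)=10602 g(24,18)=2023 g(24,20)=276 g(24,22)=24 g(24,24)=1
t=25: g(25,-1)=1931540 g(25,1)=3157325 g(25,3)=3375825 g(25,5)=2788060 g(25,7)=1865875 g(25,9)=1028445 g(25,11)=468050 g(25,13)=174800 g(25,15)=52830 g(25,17)=12625 g(25,19)=2299 g(25,21)=300 g(25,23)=25 g(25,25)=1
Paths never hitting -3: Σ_s g(25,s) = 14858000
Paths hitting -3: 2^25 - 14858000 = 18696432
P = 18696432/33554432 = 1168527/2097152

Answer: 1168527/2097152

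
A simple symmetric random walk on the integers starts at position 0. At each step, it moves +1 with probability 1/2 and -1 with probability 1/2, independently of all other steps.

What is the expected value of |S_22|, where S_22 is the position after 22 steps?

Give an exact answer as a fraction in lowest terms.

S_22 takes values m ≡ 0 (mod 2) with |m| ≤ 22; P(S_22=m) = C(22,(22+m)/2)/2^22.
Total paths: 2^22 = 4194304
Distribution: P(S=-22)=1/4194304, P(S=-20)=22/4194304, P(S=-18)=231/4194304, P(S=-16)=1540/4194304, P(S=-14)=7315/4194304, P(S=-12)=26334/4194304, P(S=-10)=74613/4194304, P(S=-8)=170544/4194304, P(S=-6)=319770/4194304, P(S=-4)=497420/4194304, P(S=-2)=646646/4194304, P(S=0)=705432/4194304, P(S=2)=646646/4194304, P(S=4)=497420/4194304, P(S=6)=319770/4194304, P(S=8)=170544/4194304, P(S=10)=74613/4194304, P(S=12)=26334/4194304, P(S=14)=7315/4194304, P(S=16)=1540/4194304, P(S=18)=231/4194304, P(S=20)=22/4194304, P(S=22)=1/4194304
E[|S_22|] = Σ_m |m|·P(S_22=m) = 15519504/4194304 = 969969/262144

Answer: 969969/262144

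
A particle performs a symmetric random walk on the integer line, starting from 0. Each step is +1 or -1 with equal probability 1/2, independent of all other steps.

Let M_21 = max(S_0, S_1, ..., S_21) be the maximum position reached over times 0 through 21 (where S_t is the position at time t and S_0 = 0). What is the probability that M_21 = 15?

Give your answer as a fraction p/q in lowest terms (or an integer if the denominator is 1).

Answer: 665/1048576

Derivation:
Let M_21 = max(S_0,...,S_21). Use the reflection principle: for j ≥ 1, #{paths with M_21 ≥ j} = #{S_21 ≥ j} + #{S_21 ≥ j+1}.
By reflection, #{M_21 ≥ 15} = #{S_21 ≥ 15} + #{S_21 ≥ 16} = 1562 + 232 = 1794.
#{M_21 ≥ 16} = #{S_21 ≥ 16} + #{S_21 ≥ 17} = 232 + 232 = 464.
#{M_21 = 15} = 1794 - 464 = 1330.
P(M_21 = 15) = 1330/2097152 = 665/1048576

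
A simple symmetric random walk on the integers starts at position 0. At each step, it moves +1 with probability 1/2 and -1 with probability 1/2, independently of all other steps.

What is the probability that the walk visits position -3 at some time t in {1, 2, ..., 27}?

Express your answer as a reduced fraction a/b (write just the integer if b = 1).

Count via complement. Let g(t,s) = #length-t paths at position s with S_1..S_t all ≠ -3.
g(t,s) = g(t-1,s-1) + g(t-1,s+1) for s ≠ -3; g(t,-3) = 0.
t=0: g(0,0)=1
t=1: g(1,-1)=1 g(1,1)=1
t=2: g(2,-2)=1 g(2,0)=2 g(2,2)=1
t=3: g(3,-1)=3 g(3,1)=3 g(3,3)=1
t=4: g(4,-2)=3 g(4,0)=6 g(4,2)=4 g(4,4)=1
t=5: g(5,-1)=9 g(5,1)=10 g(5,3)=5 g(5,5)=1
t=6: g(6,-2)=9 g(6,0)=19 g(6,2)=15 g(6,4)=6 g(6,6)=1
t=7: g(7,-1)=28 g(7,1)=34 g(7,3)=21 g(7,5)=7 g(7,7)=1
t=8: g(8,-2)=28 g(8,0)=62 g(8,2)=55 g(8,4)=28 g(8,6)=8 g(8,8)=1
t=9: g(9,-1)=90 g(9,1)=117 g(9,3)=83 g(9,5)=36 g(9,7)=9 g(9,9)=1
t=10: g(10,-2)=90 g(10,0)=207 g(10,2)=200 g(10,4)=119 g(10,6)=45 g(10,8)=10 g(10,10)=1
t=11: g(11,-1)=297 g(11,1)=407 g(11,3)=319 g(11,5)=164 g(11,7)=55 g(11,9)=11 g(11,11)=1
t=12: g(12,-2)=297 g(12,0)=704 g(12,2)=726 g(12,4)=483 g(12,6)=219 g(12,8)=66 g(12,10)=12 g(12,12)=1
t=13: g(13,-1)=1001 g(13,1)=1430 g(13,3)=1209 g(13,5)=702 g(13,7)=285 g(13,9)=78 g(13,11)=13 g(13,13)=1
t=14: g(14,-2)=1001 g(14,0)=2431 g(14,2)=2639 g(14,4)=1911 g(14,6)=987 g(14,8)=363 g(14,10)=91 g(14,12)=14 g(14,14)=1
t=15: g(15,-1)=3432 g(15,1)=5070 g(15,3)=4550 g(15,5)=2898 g(15,7)=1350 g(15,9)=454 g(15,11)=105 g(15,13)=15 g(15,15)=1
t=16: g(16,-2)=3432 g(16,0)=8502 g(16,2)=9620 g(16,4)=7448 g(16,6)=4248 g(16,8)=1804 g(16,10)=559 g(16,12)=120 g(16,14)=16 g(16,16)=1
t=17: g(17,-1)=11934 g(17,1)=18122 g(17,3)=17068 g(17,5)=11696 g(17,7)=6052 g(17,9)=2363 g(17,11)=679 g(17,13)=136 g(17,15)=17 g(17,17)=1
t=18: g(18,-2)=11934 g(18,0)=30056 g(18,2)=35190 g(18,4)=28764 g(18,6)=17748 g(18,8)=8415 g(18,10)=3042 g(18,12)=815 g(18,14)=153 g(18,16)=18 g(18,18)=1
t=19: g(19,-1)=41990 g(19,1)=65246 g(19,3)=63954 g(19,5)=46512 g(19,7)=26163 g(19,9)=11457 g(19,11)=3857 g(19,13)=968 g(19,15)=171 g(19,17)=19 g(19,19)=1
t=20: g(20,-2)=41990 g(20,0)=107236 g(20,2)=129200 g(20,4)=110466 g(20,6)=72675 g(20,8)=37620 g(20,10)=15314 g(20,12)=4825 g(20,14)=1139 g(20,16)=190 g(20,18)=20 g(20,20)=1
t=21: g(21,-1)=149226 g(21,1)=236436 g(21,3)=239666 g(21,5)=183141 g(21,7)=110295 g(21,9)=52934 g(21,11)=20139 g(21,13)=5964 g(21,15)=1329 g(21,17)=210 g(21,19)=21 g(21,21)=1
t=22: g(22,-2)=149226 g(22,0)=385662 g(22,2)=476102 g(22,4)=422807 g(22,6)=293436 g(22,8)=163229 g(22,10)=73073 g(22,12)=26103 g(22,14)=7293 g(22,16)=1539 g(22,18)=231 g(22,20)=22 g(22,22)=1
t=23: g(23,-1)=534888 g(23,1)=861764 g(23,3)=898909 g(23,5)=716243 g(23,7)=456665 g(23,9)=236302 g(23,11)=99176 g(23,13)=33396 g(23,15)=8832 g(23,17)=1770 g(23,19)=253 g(23,21)=23 g(23,23)=1
t=24: g(24,-2)=534888 g(24,0)=1396652 g(24,2)=1760673 g(24,4)=1615152 g(24,6)=1172908 g(24,8)=692967 g(24,10)=335478 g(24,12)=132572 g(24,14)=42228 g(24,16)=10602 g(24,18)=2023 g(24,20)=276 g(24,22)=24 g(24,24)=1
t=25: g(25,-1)=1931540 g(25,1)=3157325 g(25,3)=3375825 g(25,5)=2788060 g(25,7)=1865875 g(25,9)=1028445 g(25,11)=468050 g(25,13)=174800 g(25,15)=52830 g(25,17)=12625 g(25,19)=2299 g(25,21)=300 g(25,23)=25 g(25,25)=1
t=26: g(26,-2)=1931540 g(26,0)=5088865 g(26,2)=6533150 g(26,4)=6163885 g(26,6)=4653935 g(26,8)=2894320 g(26,10)=1496495 g(26,12)=642850 g(26,14)=227630 g(26,16)=65455 g(26,18)=14924 g(26,20)=2599 g(26,22)=325 g(26,24)=26 g(26,26)=1
t=27: g(27,-1)=7020405 g(27,1)=11622015 g(27,3)=12697035 g(27,5)=10817820 g(27,7)=7548255 g(27,9)=4390815 g(27,11)=2139345 g(27,13)=870480 g(27,15)=293085 g(27,17)=80379 g(27,19)=17523 g(27,21)=2924 g(27,23)=351 g(27,25)=27 g(27,27)=1
Paths never hitting -3: Σ_s g(27,s) = 57500460
Paths hitting -3: 2^27 - 57500460 = 76717268
P = 76717268/134217728 = 19179317/33554432

Answer: 19179317/33554432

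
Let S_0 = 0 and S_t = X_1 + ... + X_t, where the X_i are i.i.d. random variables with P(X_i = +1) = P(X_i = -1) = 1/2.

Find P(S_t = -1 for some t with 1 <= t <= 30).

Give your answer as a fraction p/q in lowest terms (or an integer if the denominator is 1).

Count via complement. Let g(t,s) = #length-t paths at position s with S_1..S_t all ≠ -1.
g(t,s) = g(t-1,s-1) + g(t-1,s+1) for s ≠ -1; g(t,-1) = 0.
t=0: g(0,0)=1
t=1: g(1,1)=1
t=2: g(2,0)=1 g(2,2)=1
t=3: g(3,1)=2 g(3,3)=1
t=4: g(4,0)=2 g(4,2)=3 g(4,4)=1
t=5: g(5,1)=5 g(5,3)=4 g(5,5)=1
t=6: g(6,0)=5 g(6,2)=9 g(6,4)=5 g(6,6)=1
t=7: g(7,1)=14 g(7,3)=14 g(7,5)=6 g(7,7)=1
t=8: g(8,0)=14 g(8,2)=28 g(8,4)=20 g(8,6)=7 g(8,8)=1
t=9: g(9,1)=42 g(9,3)=48 g(9,5)=27 g(9,7)=8 g(9,9)=1
t=10: g(10,0)=42 g(10,2)=90 g(10,4)=75 g(10,6)=35 g(10,8)=9 g(10,10)=1
t=11: g(11,1)=132 g(11,3)=165 g(11,5)=110 g(11,7)=44 g(11,9)=10 g(11,11)=1
t=12: g(12,0)=132 g(12,2)=297 g(12,4)=275 g(12,6)=154 g(12,8)=54 g(12,10)=11 g(12,12)=1
t=13: g(13,1)=429 g(13,3)=572 g(13,5)=429 g(13,7)=208 g(13,9)=65 g(13,11)=12 g(13,13)=1
t=14: g(14,0)=429 g(14,2)=1001 g(14,4)=1001 g(14,6)=637 g(14,8)=273 g(14,10)=77 g(14,12)=13 g(14,14)=1
t=15: g(15,1)=1430 g(15,3)=2002 g(15,5)=1638 g(15,7)=910 g(15,9)=350 g(15,11)=90 g(15,13)=14 g(15,15)=1
t=16: g(16,0)=1430 g(16,2)=3432 g(16,4)=3640 g(16,6)=2548 g(16,8)=1260 g(16,10)=440 g(16,12)=104 g(16,14)=15 g(16,16)=1
t=17: g(17,1)=4862 g(17,3)=7072 g(17,5)=6188 g(17,7)=3808 g(17,9)=1700 g(17,11)=544 g(17,13)=119 g(17,15)=16 g(17,17)=1
t=18: g(18,0)=4862 g(18,2)=11934 g(18,4)=13260 g(18,6)=9996 g(18,8)=5508 g(18,10)=2244 g(18,12)=663 g(18,14)=135 g(18,16)=17 g(18,18)=1
t=19: g(19,1)=16796 g(19,3)=25194 g(19,5)=23256 g(19,7)=15504 g(19,9)=7752 g(19,11)=2907 g(19,13)=798 g(19,15)=152 g(19,17)=18 g(19,19)=1
t=20: g(20,0)=16796 g(20,2)=41990 g(20,4)=48450 g(20,6)=38760 g(20,8)=23256 g(20,10)=10659 g(20,12)=3705 g(20,14)=950 g(20,16)=170 g(20,18)=19 g(20,20)=1
t=21: g(21,1)=58786 g(21,3)=90440 g(21,5)=87210 g(21,7)=62016 g(21,9)=33915 g(21,11)=14364 g(21,13)=4655 g(21,15)=1120 g(21,17)=189 g(21,19)=20 g(21,21)=1
t=22: g(22,0)=58786 g(22,2)=149226 g(22,4)=177650 g(22,6)=149226 g(22,8)=95931 g(22,10)=48279 g(22,12)=19019 g(22,14)=5775 g(22,16)=1309 g(22,18)=209 g(22,20)=21 g(22,22)=1
t=23: g(23,1)=208012 g(23,3)=326876 g(23,5)=326876 g(23,7)=245157 g(23,9)=144210 g(23,11)=67298 g(23,13)=24794 g(23,15)=7084 g(23,17)=1518 g(23,19)=230 g(23,21)=22 g(23,23)=1
t=24: g(24,0)=208012 g(24,2)=534888 g(24,4)=653752 g(24,6)=572033 g(24,8)=389367 g(24,10)=211508 g(24,12)=92092 g(24,14)=31878 g(24,16)=8602 g(24,18)=1748 g(24,20)=252 g(24,22)=23 g(24,24)=1
t=25: g(25,1)=742900 g(25,3)=1188640 g(25,5)=1225785 g(25,7)=961400 g(25,9)=600875 g(25,11)=303600 g(25,13)=123970 g(25,15)=40480 g(25,17)=10350 g(25,19)=2000 g(25,21)=275 g(25,23)=24 g(25,25)=1
t=26: g(26,0)=742900 g(26,2)=1931540 g(26,4)=2414425 g(26,6)=2187185 g(26,8)=1562275 g(26,10)=904475 g(26,12)=427570 g(26,14)=164450 g(26,16)=50830 g(26,18)=12350 g(26,20)=2275 g(26,22)=299 g(26,24)=25 g(26,26)=1
t=27: g(27,1)=2674440 g(27,3)=4345965 g(27,5)=4601610 g(27,7)=3749460 g(27,9)=2466750 g(27,11)=1332045 g(27,13)=592020 g(27,15)=215280 g(27,17)=63180 g(27,19)=14625 g(27,21)=2574 g(27,23)=324 g(27,25)=26 g(27,27)=1
t=28: g(28,0)=2674440 g(28,2)=7020405 g(28,4)=8947575 g(28,6)=8351070 g(28,8)=6216210 g(28,10)=3798795 g(28,12)=1924065 g(28,14)=807300 g(28,16)=278460 g(28,18)=77805 g(28,20)=17199 g(28,22)=2898 g(28,24)=350 g(28,26)=27 g(28,28)=1
t=29: g(29,1)=9694845 g(29,3)=15967980 g(29,5)=17298645 g(29,7)=14567280 g(29,9)=10015005 g(29,11)=5722860 g(29,13)=2731365 g(29,15)=1085760 g(29,17)=356265 g(29,19)=95004 g(29,21)=20097 g(29,23)=3248 g(29,25)=377 g(29,27)=28 g(29,29)=1
t=30: g(30,0)=9694845 g(30,2)=25662825 g(30,4)=33266625 g(30,6)=31865925 g(30,8)=24582285 g(30,10)=15737865 g(30,12)=8454225 g(30,14)=3817125 g(30,16)=1442025 g(30,18)=451269 g(30,20)=115101 g(30,22)=23345 g(30,24)=3625 g(30,26)=405 g(30,28)=29 g(30,30)=1
Paths never hitting -1: Σ_s g(30,s) = 155117520
Paths hitting -1: 2^30 - 155117520 = 918624304
P = 918624304/1073741824 = 57414019/67108864

Answer: 57414019/67108864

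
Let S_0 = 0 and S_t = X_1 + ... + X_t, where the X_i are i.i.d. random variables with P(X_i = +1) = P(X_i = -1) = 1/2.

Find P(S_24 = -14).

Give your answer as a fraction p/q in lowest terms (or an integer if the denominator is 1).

Answer: 5313/2097152

Derivation:
To reach position -14 after 24 steps: need 5 steps of +1 and 19 of -1.
Favorable paths: C(24,5) = 42504
Total paths: 2^24 = 16777216
P = 42504/16777216 = 5313/2097152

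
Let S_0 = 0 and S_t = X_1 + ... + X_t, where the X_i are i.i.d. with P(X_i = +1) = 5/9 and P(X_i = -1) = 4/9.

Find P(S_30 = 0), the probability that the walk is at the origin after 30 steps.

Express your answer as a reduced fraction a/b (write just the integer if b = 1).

To be at 0 after 30 steps: need exactly 15 steps of +1 and 15 of -1.
Number of such sequences: C(30,15) = 155117520
Each has probability (5/9)^15 · (4/9)^15 = 32768000000000000000/42391158275216203514294433201
P = 155117520 · 32768000000000000000/42391158275216203514294433201 = 564765655040000000000000000/4710128697246244834921603689

Answer: 564765655040000000000000000/4710128697246244834921603689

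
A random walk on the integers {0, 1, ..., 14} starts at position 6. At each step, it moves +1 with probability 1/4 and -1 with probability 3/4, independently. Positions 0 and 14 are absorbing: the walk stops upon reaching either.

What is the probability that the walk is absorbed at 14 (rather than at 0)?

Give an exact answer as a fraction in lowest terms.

Answer: 91/597871

Derivation:
Biased walk: p = 1/4, q = 3/4, r = q/p = 3
Gambler's ruin: P(hit 14 before 0 | start at 6) = (1 - r^a)/(1 - r^N)
r^6 = 729; r^14 = 4782969
P = (1 - 729) / (1 - 4782969) = -728 / -4782968 = 91/597871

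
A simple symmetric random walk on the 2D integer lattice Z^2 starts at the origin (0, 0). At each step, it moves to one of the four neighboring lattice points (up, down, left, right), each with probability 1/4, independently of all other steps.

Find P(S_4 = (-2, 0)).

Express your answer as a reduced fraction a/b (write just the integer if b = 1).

Answer: 1/16

Derivation:
Let h be the number of horizontal steps (so 4-h are vertical). To end at (-2,0) need (h-2)/2 right-steps and ((4-h)+0)/2 up-steps.
Sum over h with 2 ≤ h ≤ 4, h ≡ 0 (mod 2), 4-h ≡ 0 (mod 2):
h=2: C(4,2)·C(2,0)·C(2,1) = 6·1·2 = 12
h=4: C(4,4)·C(4,1)·C(0,0) = 1·4·1 = 4
Total favorable: 16
Total paths: 4^4 = 256
P = 16/256 = 1/16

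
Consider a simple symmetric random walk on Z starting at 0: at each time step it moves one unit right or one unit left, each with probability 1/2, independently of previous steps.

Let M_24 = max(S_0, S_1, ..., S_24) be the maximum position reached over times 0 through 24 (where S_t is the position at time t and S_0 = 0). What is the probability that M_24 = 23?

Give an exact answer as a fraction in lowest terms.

Answer: 1/16777216

Derivation:
Let M_24 = max(S_0,...,S_24). Use the reflection principle: for j ≥ 1, #{paths with M_24 ≥ j} = #{S_24 ≥ j} + #{S_24 ≥ j+1}.
By reflection, #{M_24 ≥ 23} = #{S_24 ≥ 23} + #{S_24 ≥ 24} = 1 + 1 = 2.
#{M_24 ≥ 24} = #{S_24 ≥ 24} + #{S_24 ≥ 25} = 1 + 0 = 1.
#{M_24 = 23} = 2 - 1 = 1.
P(M_24 = 23) = 1/16777216 = 1/16777216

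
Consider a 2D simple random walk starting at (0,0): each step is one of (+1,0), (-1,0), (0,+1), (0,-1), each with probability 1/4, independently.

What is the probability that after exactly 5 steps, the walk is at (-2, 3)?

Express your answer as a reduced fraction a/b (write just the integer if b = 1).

Let h be the number of horizontal steps (so 5-h are vertical). To end at (-2,3) need (h-2)/2 right-steps and ((5-h)+3)/2 up-steps.
Sum over h with 2 ≤ h ≤ 2, h ≡ 0 (mod 2), 5-h ≡ 1 (mod 2):
h=2: C(5,2)·C(2,0)·C(3,3) = 10·1·1 = 10
Total favorable: 10
Total paths: 4^5 = 1024
P = 10/1024 = 5/512

Answer: 5/512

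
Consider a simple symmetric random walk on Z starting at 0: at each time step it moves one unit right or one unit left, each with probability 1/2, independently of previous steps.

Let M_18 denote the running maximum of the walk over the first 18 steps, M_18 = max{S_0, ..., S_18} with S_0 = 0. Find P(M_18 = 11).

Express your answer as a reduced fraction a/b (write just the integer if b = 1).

Let M_18 = max(S_0,...,S_18). Use the reflection principle: for j ≥ 1, #{paths with M_18 ≥ j} = #{S_18 ≥ j} + #{S_18 ≥ j+1}.
By reflection, #{M_18 ≥ 11} = #{S_18 ≥ 11} + #{S_18 ≥ 12} = 988 + 988 = 1976.
#{M_18 ≥ 12} = #{S_18 ≥ 12} + #{S_18 ≥ 13} = 988 + 172 = 1160.
#{M_18 = 11} = 1976 - 1160 = 816.
P(M_18 = 11) = 816/262144 = 51/16384

Answer: 51/16384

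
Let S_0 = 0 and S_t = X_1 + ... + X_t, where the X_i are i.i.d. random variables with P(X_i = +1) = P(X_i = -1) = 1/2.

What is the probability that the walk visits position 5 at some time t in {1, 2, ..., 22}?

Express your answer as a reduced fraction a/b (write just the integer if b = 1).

Answer: 300185/1048576

Derivation:
Count via complement. Let g(t,s) = #length-t paths at position s with S_1..S_t all ≠ 5.
g(t,s) = g(t-1,s-1) + g(t-1,s+1) for s ≠ 5; g(t,5) = 0.
t=0: g(0,0)=1
t=1: g(1,-1)=1 g(1,1)=1
t=2: g(2,-2)=1 g(2,0)=2 g(2,2)=1
t=3: g(3,-3)=1 g(3,-1)=3 g(3,1)=3 g(3,3)=1
t=4: g(4,-4)=1 g(4,-2)=4 g(4,0)=6 g(4,2)=4 g(4,4)=1
t=5: g(5,-5)=1 g(5,-3)=5 g(5,-1)=10 g(5,1)=10 g(5,3)=5
t=6: g(6,-6)=1 g(6,-4)=6 g(6,-2)=15 g(6,0)=20 g(6,2)=15 g(6,4)=5
t=7: g(7,-7)=1 g(7,-5)=7 g(7,-3)=21 g(7,-1)=35 g(7,1)=35 g(7,3)=20
t=8: g(8,-8)=1 g(8,-6)=8 g(8,-4)=28 g(8,-2)=56 g(8,0)=70 g(8,2)=55 g(8,4)=20
t=9: g(9,-9)=1 g(9,-7)=9 g(9,-5)=36 g(9,-3)=84 g(9,-1)=126 g(9,1)=125 g(9,3)=75
t=10: g(10,-10)=1 g(10,-8)=10 g(10,-6)=45 g(10,-4)=120 g(10,-2)=210 g(10,0)=251 g(10,2)=200 g(10,4)=75
t=11: g(11,-11)=1 g(11,-9)=11 g(11,-7)=55 g(11,-5)=165 g(11,-3)=330 g(11,-1)=461 g(11,1)=451 g(11,3)=275
t=12: g(12,-12)=1 g(12,-10)=12 g(12,-8)=66 g(12,-6)=220 g(12,-4)=495 g(12,-2)=791 g(12,0)=912 g(12,2)=726 g(12,4)=275
t=13: g(13,-13)=1 g(13,-11)=13 g(13,-9)=78 g(13,-7)=286 g(13,-5)=715 g(13,-3)=1286 g(13,-1)=1703 g(13,1)=1638 g(13,3)=1001
t=14: g(14,-14)=1 g(14,-12)=14 g(14,-10)=91 g(14,-8)=364 g(14,-6)=1001 g(14,-4)=2001 g(14,-2)=2989 g(14,0)=3341 g(14,2)=2639 g(14,4)=1001
t=15: g(15,-15)=1 g(15,-13)=15 g(15,-11)=105 g(15,-9)=455 g(15,-7)=1365 g(15,-5)=3002 g(15,-3)=4990 g(15,-1)=6330 g(15,1)=5980 g(15,3)=3640
t=16: g(16,-16)=1 g(16,-14)=16 g(16,-12)=120 g(16,-10)=560 g(16,-8)=1820 g(16,-6)=4367 g(16,-4)=7992 g(16,-2)=11320 g(16,0)=12310 g(16,2)=9620 g(16,4)=3640
t=17: g(17,-17)=1 g(17,-15)=17 g(17,-13)=136 g(17,-11)=680 g(17,-9)=2380 g(17,-7)=6187 g(17,-5)=12359 g(17,-3)=19312 g(17,-1)=23630 g(17,1)=21930 g(17,3)=13260
t=18: g(18,-18)=1 g(18,-16)=18 g(18,-14)=153 g(18,-12)=816 g(18,-10)=3060 g(18,-8)=8567 g(18,-6)=18546 g(18,-4)=31671 g(18,-2)=42942 g(18,0)=45560 g(18,2)=35190 g(18,4)=13260
t=19: g(19,-19)=1 g(19,-17)=19 g(19,-15)=171 g(19,-13)=969 g(19,-11)=3876 g(19,-9)=11627 g(19,-7)=27113 g(19,-5)=50217 g(19,-3)=74613 g(19,-1)=88502 g(19,1)=80750 g(19,3)=48450
t=20: g(20,-20)=1 g(20,-18)=20 g(20,-16)=190 g(20,-14)=1140 g(20,-12)=4845 g(20,-10)=15503 g(20,-8)=38740 g(20,-6)=77330 g(20,-4)=124830 g(20,-2)=163115 g(20,0)=169252 g(20,2)=129200 g(20,4)=48450
t=21: g(21,-21)=1 g(21,-19)=21 g(21,-17)=210 g(21,-15)=1330 g(21,-13)=5985 g(21,-11)=20348 g(21,-9)=54243 g(21,-7)=116070 g(21,-5)=202160 g(21,-3)=287945 g(21,-1)=332367 g(21,1)=298452 g(21,3)=177650
t=22: g(22,-22)=1 g(22,-20)=22 g(22,-18)=231 g(22,-16)=1540 g(22,-14)=7315 g(22,-12)=26333 g(22,-10)=74591 g(22,-8)=170313 g(22,-6)=318230 g(22,-4)=490105 g(22,-2)=620312 g(22,0)=630819 g(22,2)=476102 g(22,4)=177650
Paths never hitting 5: Σ_s g(22,s) = 2993564
Paths hitting 5: 2^22 - 2993564 = 1200740
P = 1200740/4194304 = 300185/1048576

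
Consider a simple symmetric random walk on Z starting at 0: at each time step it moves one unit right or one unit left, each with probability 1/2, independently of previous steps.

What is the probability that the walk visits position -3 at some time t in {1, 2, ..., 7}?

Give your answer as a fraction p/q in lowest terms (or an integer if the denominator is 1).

Count via complement. Let g(t,s) = #length-t paths at position s with S_1..S_t all ≠ -3.
g(t,s) = g(t-1,s-1) + g(t-1,s+1) for s ≠ -3; g(t,-3) = 0.
t=0: g(0,0)=1
t=1: g(1,-1)=1 g(1,1)=1
t=2: g(2,-2)=1 g(2,0)=2 g(2,2)=1
t=3: g(3,-1)=3 g(3,1)=3 g(3,3)=1
t=4: g(4,-2)=3 g(4,0)=6 g(4,2)=4 g(4,4)=1
t=5: g(5,-1)=9 g(5,1)=10 g(5,3)=5 g(5,5)=1
t=6: g(6,-2)=9 g(6,0)=19 g(6,2)=15 g(6,4)=6 g(6,6)=1
t=7: g(7,-1)=28 g(7,1)=34 g(7,3)=21 g(7,5)=7 g(7,7)=1
Paths never hitting -3: Σ_s g(7,s) = 91
Paths hitting -3: 2^7 - 91 = 37
P = 37/128 = 37/128

Answer: 37/128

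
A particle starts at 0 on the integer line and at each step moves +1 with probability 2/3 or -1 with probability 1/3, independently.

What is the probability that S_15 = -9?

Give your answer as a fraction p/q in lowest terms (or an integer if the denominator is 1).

To reach position -9 after 15 steps: need 3 steps of +1 and 12 steps of -1.
Number of such sequences: C(15,3) = 455
Each has probability (2/3)^3 · (1/3)^12 = 8/14348907
P = 455 · 8/14348907 = 3640/14348907

Answer: 3640/14348907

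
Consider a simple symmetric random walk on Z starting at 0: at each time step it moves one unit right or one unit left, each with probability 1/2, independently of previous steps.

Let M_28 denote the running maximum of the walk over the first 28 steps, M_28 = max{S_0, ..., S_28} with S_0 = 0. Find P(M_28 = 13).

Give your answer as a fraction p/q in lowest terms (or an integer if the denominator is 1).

Let M_28 = max(S_0,...,S_28). Use the reflection principle: for j ≥ 1, #{paths with M_28 ≥ j} = #{S_28 ≥ j} + #{S_28 ≥ j+1}.
By reflection, #{M_28 ≥ 13} = #{S_28 ≥ 13} + #{S_28 ≥ 14} = 1683218 + 1683218 = 3366436.
#{M_28 ≥ 14} = #{S_28 ≥ 14} + #{S_28 ≥ 15} = 1683218 + 499178 = 2182396.
#{M_28 = 13} = 3366436 - 2182396 = 1184040.
P(M_28 = 13) = 1184040/268435456 = 148005/33554432

Answer: 148005/33554432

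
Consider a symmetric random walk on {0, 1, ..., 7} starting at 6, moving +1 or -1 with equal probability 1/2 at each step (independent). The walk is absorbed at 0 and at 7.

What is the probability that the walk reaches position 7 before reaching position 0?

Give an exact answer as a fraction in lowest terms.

Symmetric walk (p = 1/2): the harmonic-function argument gives P(hit 7 before 0 | start at 6) = a/N.
P = 6/7 = 6/7

Answer: 6/7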